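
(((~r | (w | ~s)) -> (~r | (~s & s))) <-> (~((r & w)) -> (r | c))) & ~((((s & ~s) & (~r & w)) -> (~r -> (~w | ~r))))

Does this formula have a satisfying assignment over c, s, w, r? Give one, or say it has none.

Unsatisfiable

The conjunct ~((((s & ~s) & (~r & w)) -> (~r -> (~w | ~r)))) is unsatisfiable on its own:
  s=F, w=F, r=F: evaluates to False.
  s=F, w=F, r=T: evaluates to False.
  s=F, w=T, r=F: evaluates to False.
  s=F, w=T, r=T: evaluates to False.
  s=T, w=F, r=F: evaluates to False.
  s=T, w=F, r=T: evaluates to False.
  s=T, w=T, r=F: evaluates to False.
  s=T, w=T, r=T: evaluates to False.
So the whole conjunction is unsatisfiable.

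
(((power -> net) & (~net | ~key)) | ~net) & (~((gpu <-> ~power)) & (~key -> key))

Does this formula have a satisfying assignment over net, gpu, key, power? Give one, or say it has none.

net = False, gpu = False, key = True, power = False

  ((power -> net) & (~net | ~key)) | ~net = True
    (power -> net) & (~net | ~key) = True
      power -> net = True
      ~net | ~key = True
        ~net = True
        ~key = False
    ~net = True
  ~((gpu <-> ~power)) & (~key -> key) = True
    ~((gpu <-> ~power)) = True
      gpu <-> ~power = False
        ~power = True
    ~key -> key = True
      ~key = False
Both conjuncts True, so the formula holds.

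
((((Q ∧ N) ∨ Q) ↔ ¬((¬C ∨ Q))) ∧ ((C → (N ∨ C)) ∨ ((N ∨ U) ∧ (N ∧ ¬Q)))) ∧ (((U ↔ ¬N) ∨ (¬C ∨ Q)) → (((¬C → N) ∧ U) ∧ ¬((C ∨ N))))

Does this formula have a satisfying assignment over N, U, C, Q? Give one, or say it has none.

No satisfying assignment exists.

Case C = True: the formula simplifies to (((Q ∧ N) ∨ Q) ↔ ¬Q) ∧ ¬(((U ↔ ¬N) ∨ Q)).
  Q = True: the conjunct ((Q ∧ N) ∨ Q) ↔ ¬Q becomes (N ∨ True) ↔ ¬True = False.
  Q = False: the conjunct ((Q ∧ N) ∨ Q) ↔ ¬Q becomes (False ∨ False) ↔ ¬False = False.
Case C = False: the formula simplifies to ¬(((Q ∧ N) ∨ Q)) ∧ ((N ∧ U) ∧ ¬N).
  N = True: the conjunct ¬N is False.
  N = False: the conjunct N is False.
Both cases fail — unsatisfiable.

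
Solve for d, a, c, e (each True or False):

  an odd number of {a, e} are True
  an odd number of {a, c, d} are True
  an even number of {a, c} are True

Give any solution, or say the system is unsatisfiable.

d = True, a = True, c = True, e = False

{a, e}: 1 true → odd ✓
{a, c, d}: 3 true → odd ✓
{a, c}: 2 true → even ✓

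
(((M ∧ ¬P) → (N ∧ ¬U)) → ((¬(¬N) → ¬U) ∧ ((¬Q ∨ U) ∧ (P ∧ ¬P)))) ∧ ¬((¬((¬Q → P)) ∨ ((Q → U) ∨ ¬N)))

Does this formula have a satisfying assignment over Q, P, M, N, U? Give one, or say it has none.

Unsatisfiable

Case P = True: the conjunct ((M ∧ ¬P) → (N ∧ ¬U)) → ((¬(¬N) → ¬U) ∧ ((¬Q ∨ U) ∧ (P ∧ ¬P))) becomes (False → (N ∧ ¬U)) → ((¬(¬N) → ¬U) ∧ False) = False.
Case P = False: the formula simplifies to ¬((M → (N ∧ ¬U))) ∧ ¬((¬Q ∨ ((Q → U) ∨ ¬N))).
  Q = True: simplifies to ¬((M → (N ∧ ¬U))) ∧ ¬((U ∨ ¬N)).
    N = True: simplifies to ¬((M → ¬U)) ∧ ¬U.
      U = True: the conjunct ¬U is False.
      U = False: the conjunct ¬((M → ¬U)) becomes ¬((M → True)) = False.
    N = False: the conjunct ¬((U ∨ ¬N)) becomes ¬((U ∨ True)) = False.
  Q = False: the conjunct ¬((¬Q ∨ ((Q → U) ∨ ¬N))) becomes ¬((True ∨ True)) = False.
Both cases fail — unsatisfiable.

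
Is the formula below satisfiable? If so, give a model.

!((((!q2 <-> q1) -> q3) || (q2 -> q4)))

q1: False, q2: True, q3: False, q4: False

  !((((!q2 <-> q1) -> q3) || (q2 -> q4))) = True
    ((!q2 <-> q1) -> q3) || (q2 -> q4) = False
      (!q2 <-> q1) -> q3 = False
        !q2 <-> q1 = True
          !q2 = False
      q2 -> q4 = False
The formula evaluates to True.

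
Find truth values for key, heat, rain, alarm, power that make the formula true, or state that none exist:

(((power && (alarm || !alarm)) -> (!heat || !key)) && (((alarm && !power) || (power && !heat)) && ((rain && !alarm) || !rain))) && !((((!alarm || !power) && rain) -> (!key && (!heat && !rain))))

key = True; heat = False; rain = True; alarm = False; power = True

  ((power && (alarm || !alarm)) -> (!heat || !key)) && (((alarm && !power) || (power && !heat)) && ((rain && !alarm) || !rain)) = True
    (power && (alarm || !alarm)) -> (!heat || !key) = True
      power && (alarm || !alarm) = True
        alarm || !alarm = True
          !alarm = True
      !heat || !key = True
        !heat = True
        !key = False
    ((alarm && !power) || (power && !heat)) && ((rain && !alarm) || !rain) = True
      (alarm && !power) || (power && !heat) = True
        alarm && !power = False
          !power = False
        power && !heat = True
          !heat = True
      (rain && !alarm) || !rain = True
        rain && !alarm = True
          !alarm = True
        !rain = False
  !((((!alarm || !power) && rain) -> (!key && (!heat && !rain)))) = True
    ((!alarm || !power) && rain) -> (!key && (!heat && !rain)) = False
      (!alarm || !power) && rain = True
        !alarm || !power = True
          !alarm = True
          !power = False
      !key && (!heat && !rain) = False
        !key = False
        !heat && !rain = False
          !heat = True
          !rain = False
Both conjuncts True, so the formula holds.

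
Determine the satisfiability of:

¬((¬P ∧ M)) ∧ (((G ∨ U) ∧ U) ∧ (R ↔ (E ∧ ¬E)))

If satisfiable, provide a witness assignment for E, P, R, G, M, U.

E: False, P: True, R: False, G: False, M: False, U: True

  ¬((¬P ∧ M)) = True
    ¬P ∧ M = False
      ¬P = False
  ((G ∨ U) ∧ U) ∧ (R ↔ (E ∧ ¬E)) = True
    (G ∨ U) ∧ U = True
      G ∨ U = True
    R ↔ (E ∧ ¬E) = True
      E ∧ ¬E = False
        ¬E = True
Both conjuncts True, so the formula holds.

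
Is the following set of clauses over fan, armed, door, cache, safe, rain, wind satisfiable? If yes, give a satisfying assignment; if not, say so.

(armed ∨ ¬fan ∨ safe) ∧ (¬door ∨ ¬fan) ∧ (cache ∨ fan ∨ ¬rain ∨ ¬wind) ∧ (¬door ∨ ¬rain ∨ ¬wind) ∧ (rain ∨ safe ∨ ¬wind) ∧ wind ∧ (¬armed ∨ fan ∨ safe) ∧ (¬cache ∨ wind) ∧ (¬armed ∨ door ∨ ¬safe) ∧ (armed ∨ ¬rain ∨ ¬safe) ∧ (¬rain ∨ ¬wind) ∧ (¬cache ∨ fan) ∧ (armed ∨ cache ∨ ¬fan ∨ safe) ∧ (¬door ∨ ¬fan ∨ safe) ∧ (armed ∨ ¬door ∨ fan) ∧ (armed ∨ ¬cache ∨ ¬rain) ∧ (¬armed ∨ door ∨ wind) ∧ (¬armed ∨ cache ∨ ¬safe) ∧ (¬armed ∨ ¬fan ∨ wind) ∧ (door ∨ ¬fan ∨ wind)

fan = True, armed = False, door = False, cache = False, safe = True, rain = False, wind = True

Unit clause (wind) forces wind = True.
In (¬rain ∨ ¬wind) only ¬rain is left, so rain = False.
In (rain ∨ safe ∨ ¬wind) only safe is left, so safe = True.
Set fan = True.
  then (¬door ∨ ¬fan) forces door = False.
  then (¬armed ∨ door ∨ ¬safe) forces armed = False.
Set cache = False.
All clauses satisfied.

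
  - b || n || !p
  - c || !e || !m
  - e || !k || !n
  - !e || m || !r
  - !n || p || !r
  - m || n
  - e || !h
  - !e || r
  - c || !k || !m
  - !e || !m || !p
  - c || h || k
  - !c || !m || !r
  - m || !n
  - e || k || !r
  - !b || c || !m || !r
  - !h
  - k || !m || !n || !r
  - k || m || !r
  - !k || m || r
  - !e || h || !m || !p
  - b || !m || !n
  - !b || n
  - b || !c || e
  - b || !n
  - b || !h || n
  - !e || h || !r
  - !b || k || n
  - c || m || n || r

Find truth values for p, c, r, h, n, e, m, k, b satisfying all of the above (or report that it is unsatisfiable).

p = False, c = True, r = False, h = False, n = True, e = False, m = True, k = False, b = True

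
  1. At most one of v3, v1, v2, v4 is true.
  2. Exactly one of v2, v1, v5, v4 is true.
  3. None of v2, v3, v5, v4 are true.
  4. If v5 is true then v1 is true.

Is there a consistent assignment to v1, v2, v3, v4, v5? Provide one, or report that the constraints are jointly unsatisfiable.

v1 = True, v2 = False, v3 = False, v4 = False, v5 = False

  (1) {v3, v1, v2, v4}: 1 true — at most one ✓
  (2) {v2, v1, v5, v4}: 1 true — exactly one ✓
  (3) {v2, v3, v5, v4}: 0 true — none ✓
  (4) v5=F ⇒ v1: vacuous ✓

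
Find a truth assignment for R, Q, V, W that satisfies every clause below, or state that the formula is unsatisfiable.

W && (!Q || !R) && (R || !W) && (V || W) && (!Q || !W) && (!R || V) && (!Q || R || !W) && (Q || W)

R = True, Q = False, V = True, W = True

Unit clause (W) forces W = True.
In (R || !W) only R is left, so R = True.
In (!Q || !W) only !Q is left, so Q = False.
In (!R || V) only V is left, so V = True.
Check each clause:
  (W): W holds.
  (!Q || !R): !Q holds.
  (R || !W): R holds.
  (V || W): V holds.
  (!Q || !W): !Q holds.
  (!R || V): V holds.
  (!Q || R || !W): !Q holds.
  (Q || W): W holds.
All clauses satisfied.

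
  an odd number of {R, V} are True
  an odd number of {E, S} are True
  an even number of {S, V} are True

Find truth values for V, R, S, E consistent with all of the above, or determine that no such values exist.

V=T, R=F, S=T, E=F

{R, V}: 1 true → odd ✓
{E, S}: 1 true → odd ✓
{S, V}: 2 true → even ✓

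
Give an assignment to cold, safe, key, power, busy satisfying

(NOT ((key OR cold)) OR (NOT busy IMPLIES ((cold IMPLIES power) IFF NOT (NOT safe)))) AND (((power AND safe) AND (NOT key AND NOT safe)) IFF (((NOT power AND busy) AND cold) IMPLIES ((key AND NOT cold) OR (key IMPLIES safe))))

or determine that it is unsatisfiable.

cold = True, safe = False, key = True, power = False, busy = True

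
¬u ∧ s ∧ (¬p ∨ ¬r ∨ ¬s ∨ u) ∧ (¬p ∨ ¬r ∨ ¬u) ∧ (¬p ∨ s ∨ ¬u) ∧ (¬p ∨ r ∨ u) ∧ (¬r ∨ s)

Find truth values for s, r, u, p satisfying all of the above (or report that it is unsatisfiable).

s=T; r=T; u=F; p=F

Unit clause (¬u) forces u = False.
Unit clause (s) forces s = True.
Set r = True.
  then (¬p ∨ ¬r ∨ ¬s ∨ u) forces p = False.
Check each clause:
  (¬u): ¬u holds.
  (s): s holds.
  (¬p ∨ ¬r ∨ ¬s ∨ u): ¬p holds.
  (¬p ∨ ¬r ∨ ¬u): ¬p holds.
  (¬p ∨ s ∨ ¬u): ¬p holds.
  (¬p ∨ r ∨ u): ¬p holds.
  (¬r ∨ s): s holds.
All clauses satisfied.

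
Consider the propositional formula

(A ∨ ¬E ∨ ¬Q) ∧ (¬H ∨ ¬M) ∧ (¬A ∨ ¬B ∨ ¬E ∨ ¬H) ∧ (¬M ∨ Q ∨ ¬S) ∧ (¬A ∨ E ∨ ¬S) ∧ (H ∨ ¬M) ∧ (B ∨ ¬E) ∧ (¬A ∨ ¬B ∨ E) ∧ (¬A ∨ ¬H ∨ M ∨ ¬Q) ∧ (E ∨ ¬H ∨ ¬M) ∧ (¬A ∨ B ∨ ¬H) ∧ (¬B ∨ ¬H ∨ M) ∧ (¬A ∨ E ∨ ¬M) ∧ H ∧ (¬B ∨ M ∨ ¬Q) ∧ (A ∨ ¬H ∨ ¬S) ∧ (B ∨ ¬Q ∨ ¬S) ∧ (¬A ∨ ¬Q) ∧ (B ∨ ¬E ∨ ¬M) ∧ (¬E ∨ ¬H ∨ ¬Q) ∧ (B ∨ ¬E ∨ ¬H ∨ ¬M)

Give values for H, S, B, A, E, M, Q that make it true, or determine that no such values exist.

Unit clause (H) forces H = True.
In (¬H ∨ ¬M) only ¬M is left, so M = False.
In (¬B ∨ ¬H ∨ M) only ¬B is left, so B = False.
In (B ∨ ¬E) only ¬E is left, so E = False.
In (¬A ∨ B ∨ ¬H) only ¬A is left, so A = False.
In (A ∨ ¬H ∨ ¬S) only ¬S is left, so S = False.
Set Q = False.
All clauses satisfied.

H = True; S = False; B = False; A = False; E = False; M = False; Q = False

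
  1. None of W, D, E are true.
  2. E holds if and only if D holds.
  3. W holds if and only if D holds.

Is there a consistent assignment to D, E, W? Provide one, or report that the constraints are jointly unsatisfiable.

D: False; E: False; W: False

  (1) {W, D, E}: 0 true — none ✓
  (2) E=F, D=F — same ✓
  (3) W=F, D=F — same ✓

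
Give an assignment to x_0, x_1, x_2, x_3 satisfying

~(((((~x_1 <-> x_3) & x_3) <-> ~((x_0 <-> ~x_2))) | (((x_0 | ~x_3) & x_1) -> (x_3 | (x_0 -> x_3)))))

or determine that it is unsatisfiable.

x_0=T, x_1=T, x_2=T, x_3=F

  ~(((((~x_1 <-> x_3) & x_3) <-> ~((x_0 <-> ~x_2))) | (((x_0 | ~x_3) & x_1) -> (x_3 | (x_0 -> x_3))))) = True
    (((~x_1 <-> x_3) & x_3) <-> ~((x_0 <-> ~x_2))) | (((x_0 | ~x_3) & x_1) -> (x_3 | (x_0 -> x_3))) = False
      ((~x_1 <-> x_3) & x_3) <-> ~((x_0 <-> ~x_2)) = False
        (~x_1 <-> x_3) & x_3 = False
          ~x_1 <-> x_3 = True
            ~x_1 = False
        ~((x_0 <-> ~x_2)) = True
          x_0 <-> ~x_2 = False
            ~x_2 = False
      ((x_0 | ~x_3) & x_1) -> (x_3 | (x_0 -> x_3)) = False
        (x_0 | ~x_3) & x_1 = True
          x_0 | ~x_3 = True
            ~x_3 = True
        x_3 | (x_0 -> x_3) = False
          x_0 -> x_3 = False
The formula evaluates to True.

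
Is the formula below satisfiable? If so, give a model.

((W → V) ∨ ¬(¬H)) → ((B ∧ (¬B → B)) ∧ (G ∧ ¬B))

W = True, H = False, V = False, G = False, B = True

  ((W → V) ∨ ¬(¬H)) → ((B ∧ (¬B → B)) ∧ (G ∧ ¬B)) = True
    (W → V) ∨ ¬(¬H) = False
      W → V = False
      ¬(¬H) = False
        ¬H = True
    (B ∧ (¬B → B)) ∧ (G ∧ ¬B) = False
      B ∧ (¬B → B) = True
        ¬B → B = True
          ¬B = False
      G ∧ ¬B = False
        ¬B = False
The formula evaluates to True.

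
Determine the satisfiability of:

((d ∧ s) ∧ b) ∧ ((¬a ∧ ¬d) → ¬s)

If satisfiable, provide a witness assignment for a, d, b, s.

a = False; d = True; b = True; s = True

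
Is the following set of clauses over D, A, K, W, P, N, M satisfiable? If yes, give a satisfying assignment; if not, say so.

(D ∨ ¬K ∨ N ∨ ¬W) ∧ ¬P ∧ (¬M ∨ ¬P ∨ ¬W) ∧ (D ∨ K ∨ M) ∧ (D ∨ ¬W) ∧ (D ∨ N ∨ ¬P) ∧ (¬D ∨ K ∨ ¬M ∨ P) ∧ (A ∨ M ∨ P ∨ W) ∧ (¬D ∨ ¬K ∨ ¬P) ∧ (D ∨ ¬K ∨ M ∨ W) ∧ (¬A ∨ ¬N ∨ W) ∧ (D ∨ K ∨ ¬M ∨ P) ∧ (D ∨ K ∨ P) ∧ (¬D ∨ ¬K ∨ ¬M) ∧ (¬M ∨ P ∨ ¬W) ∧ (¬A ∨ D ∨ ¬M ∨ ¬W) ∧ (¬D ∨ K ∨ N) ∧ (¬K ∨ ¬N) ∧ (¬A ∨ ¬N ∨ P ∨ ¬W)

Unit clause (¬P) forces P = False.
Set D = False.
  then (D ∨ ¬W) forces W = False.
  then (D ∨ K ∨ P) forces K = True.
  then (¬K ∨ ¬N) forces N = False.
  then (D ∨ ¬K ∨ M ∨ W) forces M = True.
Set A = False.
All clauses satisfied.

D=F, A=F, K=T, W=F, P=F, N=F, M=T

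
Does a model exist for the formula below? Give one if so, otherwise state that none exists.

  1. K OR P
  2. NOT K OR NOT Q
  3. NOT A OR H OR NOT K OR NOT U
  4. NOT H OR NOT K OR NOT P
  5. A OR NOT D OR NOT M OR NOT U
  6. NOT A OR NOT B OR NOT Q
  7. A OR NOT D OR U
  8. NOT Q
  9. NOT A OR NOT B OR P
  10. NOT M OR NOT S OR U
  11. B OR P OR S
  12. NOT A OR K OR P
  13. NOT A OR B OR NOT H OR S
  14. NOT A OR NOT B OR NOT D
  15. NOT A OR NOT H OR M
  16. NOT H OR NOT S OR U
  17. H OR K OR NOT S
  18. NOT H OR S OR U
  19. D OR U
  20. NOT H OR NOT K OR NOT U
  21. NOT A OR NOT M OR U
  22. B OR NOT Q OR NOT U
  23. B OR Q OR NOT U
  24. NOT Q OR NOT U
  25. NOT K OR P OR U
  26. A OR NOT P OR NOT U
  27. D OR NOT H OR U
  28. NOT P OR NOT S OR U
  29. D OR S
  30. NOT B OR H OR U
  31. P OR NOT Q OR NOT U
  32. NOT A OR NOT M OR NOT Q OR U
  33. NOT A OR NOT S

Unit clause (NOT Q) forces Q = False.
Set S = False.
  then (D OR S) forces D = True.
Set U = False.
  then (A OR NOT D OR U) forces A = True.
  then (NOT A OR NOT B OR NOT D) forces B = False.
  then (NOT H OR S OR U) forces H = False.
  then (NOT A OR NOT M OR U) forces M = False.
  then (B OR P OR S) forces P = True.
Set K = True.
All clauses satisfied.

S = False, U = False, H = False, M = False, Q = False, A = True, D = True, P = True, K = True, B = False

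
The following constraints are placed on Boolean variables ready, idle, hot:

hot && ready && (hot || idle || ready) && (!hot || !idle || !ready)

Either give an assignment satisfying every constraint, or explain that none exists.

Unit clause (hot) forces hot = True.
Unit clause (ready) forces ready = True.
In (!hot || !idle || !ready) only !idle is left, so idle = False.
Check each clause:
  (hot): hot holds.
  (ready): ready holds.
  (hot || idle || ready): hot holds.
  (!hot || !idle || !ready): !idle holds.
All clauses satisfied.

ready: True; idle: False; hot: True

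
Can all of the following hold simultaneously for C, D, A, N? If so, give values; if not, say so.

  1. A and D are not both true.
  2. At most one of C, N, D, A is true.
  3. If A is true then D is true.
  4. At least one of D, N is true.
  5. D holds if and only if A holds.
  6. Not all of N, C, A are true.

C: False, D: False, A: False, N: True

  (1) A=F, D=F — not both ✓
  (2) {C, N, D, A}: 1 true — at most one ✓
  (3) A=F ⇒ D: vacuous ✓
  (4) {D, N}: 1 true — at least one ✓
  (5) D=F, A=F — same ✓
  (6) {N, C, A}: 1/3 true — not all ✓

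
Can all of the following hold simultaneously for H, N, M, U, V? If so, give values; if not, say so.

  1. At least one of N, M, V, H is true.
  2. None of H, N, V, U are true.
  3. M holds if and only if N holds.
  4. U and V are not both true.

Case H = True:
  Constraint (2) is violated (H=T) — contradiction.
Case H = False:
  (2) forces N = False.
  (2) forces V = False.
  (1) with N=F, V=F, H=F forces M = True.
  Constraint (3) is violated (M=T, N=F) — contradiction.
Both cases fail — unsatisfiable.

No satisfying assignment exists.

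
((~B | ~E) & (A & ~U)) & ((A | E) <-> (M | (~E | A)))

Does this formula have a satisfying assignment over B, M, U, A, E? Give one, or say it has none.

B = True, M = True, U = False, A = True, E = False

  (~B | ~E) & (A & ~U) = True
    ~B | ~E = True
      ~B = False
      ~E = True
    A & ~U = True
      ~U = True
  (A | E) <-> (M | (~E | A)) = True
    A | E = True
    M | (~E | A) = True
      ~E | A = True
        ~E = True
Both conjuncts True, so the formula holds.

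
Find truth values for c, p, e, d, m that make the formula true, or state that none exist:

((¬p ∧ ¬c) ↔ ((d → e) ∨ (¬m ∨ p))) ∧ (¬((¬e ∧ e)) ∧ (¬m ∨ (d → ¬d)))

c = False; p = False; e = False; d = True; m = False

  (¬p ∧ ¬c) ↔ ((d → e) ∨ (¬m ∨ p)) = True
    ¬p ∧ ¬c = True
      ¬p = True
      ¬c = True
    (d → e) ∨ (¬m ∨ p) = True
      d → e = False
      ¬m ∨ p = True
        ¬m = True
  ¬((¬e ∧ e)) ∧ (¬m ∨ (d → ¬d)) = True
    ¬((¬e ∧ e)) = True
      ¬e ∧ e = False
        ¬e = True
    ¬m ∨ (d → ¬d) = True
      ¬m = True
      d → ¬d = False
        ¬d = False
Both conjuncts True, so the formula holds.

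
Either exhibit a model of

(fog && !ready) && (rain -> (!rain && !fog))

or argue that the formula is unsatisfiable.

ready=F; rain=F; fog=T

  fog && !ready = True
    !ready = True
  rain -> (!rain && !fog) = True
    !rain && !fog = False
      !rain = True
      !fog = False
Both conjuncts True, so the formula holds.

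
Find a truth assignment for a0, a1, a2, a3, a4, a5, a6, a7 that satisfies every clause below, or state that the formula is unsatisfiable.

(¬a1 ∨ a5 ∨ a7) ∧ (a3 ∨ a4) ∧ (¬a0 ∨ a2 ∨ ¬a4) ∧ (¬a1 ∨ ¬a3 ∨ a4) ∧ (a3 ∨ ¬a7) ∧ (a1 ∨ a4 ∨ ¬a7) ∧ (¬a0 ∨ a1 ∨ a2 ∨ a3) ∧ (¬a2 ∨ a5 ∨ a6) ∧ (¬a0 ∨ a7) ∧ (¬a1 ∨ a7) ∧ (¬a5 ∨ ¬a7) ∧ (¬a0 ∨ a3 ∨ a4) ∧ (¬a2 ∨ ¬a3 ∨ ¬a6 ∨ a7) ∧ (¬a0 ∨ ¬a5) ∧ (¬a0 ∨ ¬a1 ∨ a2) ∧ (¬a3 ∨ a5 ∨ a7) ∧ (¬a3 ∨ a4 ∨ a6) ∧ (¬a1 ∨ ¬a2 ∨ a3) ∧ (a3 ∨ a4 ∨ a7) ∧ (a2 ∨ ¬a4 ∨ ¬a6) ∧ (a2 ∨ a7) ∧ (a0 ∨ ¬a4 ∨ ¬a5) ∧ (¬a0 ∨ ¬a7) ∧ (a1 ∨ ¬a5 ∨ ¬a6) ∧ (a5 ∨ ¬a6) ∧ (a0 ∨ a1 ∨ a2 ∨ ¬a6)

a0 = False, a1 = True, a2 = False, a3 = True, a4 = True, a5 = False, a6 = False, a7 = True

Try a0 = True:
  (¬a0 ∨ a7) forces a7 = True.
  clause (¬a0 ∨ ¬a7) is falsified — backtrack.
So a0 = False.
Set a1 = True.
  then (¬a1 ∨ a7) forces a7 = True.
  then (¬a5 ∨ ¬a7) forces a5 = False.
  then (a5 ∨ ¬a6) forces a6 = False.
  then (a3 ∨ ¬a7) forces a3 = True.
  then (¬a2 ∨ a5 ∨ a6) forces a2 = False.
  then (¬a3 ∨ a4 ∨ a6) forces a4 = True.
All clauses satisfied.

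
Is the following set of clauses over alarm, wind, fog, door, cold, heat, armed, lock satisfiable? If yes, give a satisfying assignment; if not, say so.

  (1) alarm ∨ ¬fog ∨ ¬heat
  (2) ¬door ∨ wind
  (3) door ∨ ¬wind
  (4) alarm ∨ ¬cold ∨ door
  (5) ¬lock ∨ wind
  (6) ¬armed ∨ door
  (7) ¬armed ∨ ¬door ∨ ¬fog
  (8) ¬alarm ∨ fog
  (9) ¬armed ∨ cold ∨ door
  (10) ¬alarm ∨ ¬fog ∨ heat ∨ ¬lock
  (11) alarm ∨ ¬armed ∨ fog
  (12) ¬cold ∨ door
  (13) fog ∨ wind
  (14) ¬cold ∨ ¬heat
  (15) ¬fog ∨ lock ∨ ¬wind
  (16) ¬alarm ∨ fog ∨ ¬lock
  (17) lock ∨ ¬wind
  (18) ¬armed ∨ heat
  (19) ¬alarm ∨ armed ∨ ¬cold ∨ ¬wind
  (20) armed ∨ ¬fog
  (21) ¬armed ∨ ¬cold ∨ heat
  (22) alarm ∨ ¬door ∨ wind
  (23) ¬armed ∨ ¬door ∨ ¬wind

Set alarm = False.
Set wind = True.
  then (door ∨ ¬wind) forces door = True.
  then (lock ∨ ¬wind) forces lock = True.
  then (¬armed ∨ ¬door ∨ ¬wind) forces armed = False.
  then (armed ∨ ¬fog) forces fog = False.
Set cold = False.
Set heat = False.
All clauses satisfied.

alarm=F, wind=T, fog=F, door=T, cold=F, heat=F, armed=F, lock=T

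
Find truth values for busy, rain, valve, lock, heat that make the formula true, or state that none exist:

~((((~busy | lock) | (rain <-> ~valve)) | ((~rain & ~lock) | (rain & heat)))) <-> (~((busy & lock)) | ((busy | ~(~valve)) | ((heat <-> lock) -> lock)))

busy = True, rain = True, valve = True, lock = False, heat = False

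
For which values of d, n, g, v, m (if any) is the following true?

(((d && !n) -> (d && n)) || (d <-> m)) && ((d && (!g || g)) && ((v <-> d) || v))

d = True, n = False, g = True, v = True, m = True

  ((d && !n) -> (d && n)) || (d <-> m) = True
    (d && !n) -> (d && n) = False
      d && !n = True
        !n = True
      d && n = False
    d <-> m = True
  (d && (!g || g)) && ((v <-> d) || v) = True
    d && (!g || g) = True
      !g || g = True
        !g = False
    (v <-> d) || v = True
      v <-> d = True
Both conjuncts True, so the formula holds.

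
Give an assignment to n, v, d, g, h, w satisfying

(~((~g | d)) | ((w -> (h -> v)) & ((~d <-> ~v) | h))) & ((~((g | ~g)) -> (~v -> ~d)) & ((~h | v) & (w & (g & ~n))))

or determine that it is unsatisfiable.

n = False, v = True, d = False, g = True, h = True, w = True

  ~((~g | d)) | ((w -> (h -> v)) & ((~d <-> ~v) | h)) = True
    ~((~g | d)) = True
      ~g | d = False
        ~g = False
    (w -> (h -> v)) & ((~d <-> ~v) | h) = True
      w -> (h -> v) = True
        h -> v = True
      (~d <-> ~v) | h = True
        ~d <-> ~v = False
          ~d = True
          ~v = False
  (~((g | ~g)) -> (~v -> ~d)) & ((~h | v) & (w & (g & ~n))) = True
    ~((g | ~g)) -> (~v -> ~d) = True
      ~((g | ~g)) = False
        g | ~g = True
          ~g = False
      ~v -> ~d = True
        ~v = False
        ~d = True
    (~h | v) & (w & (g & ~n)) = True
      ~h | v = True
        ~h = False
      w & (g & ~n) = True
        g & ~n = True
          ~n = True
Both conjuncts True, so the formula holds.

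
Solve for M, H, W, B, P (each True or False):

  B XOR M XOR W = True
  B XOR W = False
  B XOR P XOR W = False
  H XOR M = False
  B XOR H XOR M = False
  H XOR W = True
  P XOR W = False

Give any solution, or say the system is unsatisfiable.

M: True; H: True; W: False; B: False; P: False

B XOR M XOR W = F XOR T XOR F = True ✓
B XOR W = F XOR F = False ✓
B XOR P XOR W = F XOR F XOR F = False ✓
H XOR M = T XOR T = False ✓
B XOR H XOR M = F XOR T XOR T = False ✓
H XOR W = T XOR F = True ✓
P XOR W = F XOR F = False ✓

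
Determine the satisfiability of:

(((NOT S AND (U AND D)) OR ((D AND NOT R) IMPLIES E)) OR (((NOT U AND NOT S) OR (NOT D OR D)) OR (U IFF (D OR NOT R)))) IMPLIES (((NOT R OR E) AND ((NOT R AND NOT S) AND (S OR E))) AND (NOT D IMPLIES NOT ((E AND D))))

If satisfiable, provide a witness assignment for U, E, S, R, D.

U=F, E=T, S=F, R=F, D=T

  (((NOT S AND (U AND D)) OR ((D AND NOT R) IMPLIES E)) OR (((NOT U AND NOT S) OR (NOT D OR D)) OR (U IFF (D OR NOT R)))) IMPLIES (((NOT R OR E) AND ((NOT R AND NOT S) AND (S OR E))) AND (NOT D IMPLIES NOT ((E AND D)))) = True
    ((NOT S AND (U AND D)) OR ((D AND NOT R) IMPLIES E)) OR (((NOT U AND NOT S) OR (NOT D OR D)) OR (U IFF (D OR NOT R))) = True
      (NOT S AND (U AND D)) OR ((D AND NOT R) IMPLIES E) = True
        NOT S AND (U AND D) = False
          NOT S = True
          U AND D = False
        (D AND NOT R) IMPLIES E = True
          D AND NOT R = True
            NOT R = True
      ((NOT U AND NOT S) OR (NOT D OR D)) OR (U IFF (D OR NOT R)) = True
        (NOT U AND NOT S) OR (NOT D OR D) = True
          NOT U AND NOT S = True
            NOT U = True
            NOT S = True
          NOT D OR D = True
            NOT D = False
        U IFF (D OR NOT R) = False
          D OR NOT R = True
            NOT R = True
    ((NOT R OR E) AND ((NOT R AND NOT S) AND (S OR E))) AND (NOT D IMPLIES NOT ((E AND D))) = True
      (NOT R OR E) AND ((NOT R AND NOT S) AND (S OR E)) = True
        NOT R OR E = True
          NOT R = True
        (NOT R AND NOT S) AND (S OR E) = True
          NOT R AND NOT S = True
            NOT R = True
            NOT S = True
          S OR E = True
      NOT D IMPLIES NOT ((E AND D)) = True
        NOT D = False
        NOT ((E AND D)) = False
          E AND D = True
The formula evaluates to True.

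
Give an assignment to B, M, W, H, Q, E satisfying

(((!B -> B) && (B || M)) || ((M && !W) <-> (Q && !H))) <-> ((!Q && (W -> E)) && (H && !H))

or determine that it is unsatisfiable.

B=F; M=F; W=F; H=F; Q=T; E=F

  (((!B -> B) && (B || M)) || ((M && !W) <-> (Q && !H))) <-> ((!Q && (W -> E)) && (H && !H)) = True
    ((!B -> B) && (B || M)) || ((M && !W) <-> (Q && !H)) = False
      (!B -> B) && (B || M) = False
        !B -> B = False
          !B = True
        B || M = False
      (M && !W) <-> (Q && !H) = False
        M && !W = False
          !W = True
        Q && !H = True
          !H = True
    (!Q && (W -> E)) && (H && !H) = False
      !Q && (W -> E) = False
        !Q = False
        W -> E = True
      H && !H = False
        !H = True
The formula evaluates to True.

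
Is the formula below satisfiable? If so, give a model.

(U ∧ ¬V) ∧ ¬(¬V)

Unsatisfiable

Case V = True: the conjunct ¬V is False.
Case V = False: the conjunct ¬(¬V) becomes ¬(¬False) = False.
Both cases fail — unsatisfiable.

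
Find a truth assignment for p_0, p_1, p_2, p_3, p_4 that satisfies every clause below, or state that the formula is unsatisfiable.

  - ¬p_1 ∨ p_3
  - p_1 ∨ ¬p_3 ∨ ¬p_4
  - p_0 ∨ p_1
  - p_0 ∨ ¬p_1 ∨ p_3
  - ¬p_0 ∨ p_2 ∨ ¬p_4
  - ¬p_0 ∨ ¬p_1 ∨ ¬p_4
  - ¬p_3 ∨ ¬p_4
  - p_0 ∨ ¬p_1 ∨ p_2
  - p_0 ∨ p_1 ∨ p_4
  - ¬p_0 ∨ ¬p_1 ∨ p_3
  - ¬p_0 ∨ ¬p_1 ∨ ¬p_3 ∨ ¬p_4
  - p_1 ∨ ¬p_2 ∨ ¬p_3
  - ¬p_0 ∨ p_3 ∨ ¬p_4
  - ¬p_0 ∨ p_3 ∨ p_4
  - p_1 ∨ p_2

p_0 = True, p_1 = True, p_2 = True, p_3 = True, p_4 = False

Set p_0 = True.
Try p_1 = False:
  (p_1 ∨ p_2) forces p_2 = True.
  (p_1 ∨ ¬p_2 ∨ ¬p_3) forces p_3 = False.
  (¬p_0 ∨ p_3 ∨ ¬p_4) forces p_4 = False.
  clause (¬p_0 ∨ p_3 ∨ p_4) is falsified — backtrack.
So p_1 = True.
  then (¬p_1 ∨ p_3) forces p_3 = True.
  then (¬p_0 ∨ ¬p_1 ∨ ¬p_4) forces p_4 = False.
Set p_2 = True.
All clauses satisfied.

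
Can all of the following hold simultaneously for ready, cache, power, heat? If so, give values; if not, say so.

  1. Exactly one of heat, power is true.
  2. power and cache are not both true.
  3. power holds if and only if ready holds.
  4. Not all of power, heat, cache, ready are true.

ready = False, cache = False, power = False, heat = True

  (1) {heat, power}: 1 true — exactly one ✓
  (2) power=F, cache=F — not both ✓
  (3) power=F, ready=F — same ✓
  (4) {power, heat, cache, ready}: 1/4 true — not all ✓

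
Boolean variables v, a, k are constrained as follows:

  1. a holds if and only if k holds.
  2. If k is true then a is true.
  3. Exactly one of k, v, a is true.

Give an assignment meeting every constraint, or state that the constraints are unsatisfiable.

v = True, a = False, k = False

  (1) a=F, k=F — same ✓
  (2) k=F ⇒ a: vacuous ✓
  (3) {k, v, a}: 1 true — exactly one ✓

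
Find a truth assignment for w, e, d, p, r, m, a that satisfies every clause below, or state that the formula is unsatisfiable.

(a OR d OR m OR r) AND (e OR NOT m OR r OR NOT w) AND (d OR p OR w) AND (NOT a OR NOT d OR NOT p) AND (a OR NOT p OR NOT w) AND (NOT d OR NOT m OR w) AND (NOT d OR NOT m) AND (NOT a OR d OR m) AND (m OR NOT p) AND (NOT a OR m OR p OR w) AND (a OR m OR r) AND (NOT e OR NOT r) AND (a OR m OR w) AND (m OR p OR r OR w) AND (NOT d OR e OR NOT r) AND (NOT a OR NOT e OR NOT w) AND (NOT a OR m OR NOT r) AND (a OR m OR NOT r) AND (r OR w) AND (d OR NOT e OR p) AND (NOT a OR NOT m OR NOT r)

w = True; e = False; d = True; p = False; r = False; m = False; a = True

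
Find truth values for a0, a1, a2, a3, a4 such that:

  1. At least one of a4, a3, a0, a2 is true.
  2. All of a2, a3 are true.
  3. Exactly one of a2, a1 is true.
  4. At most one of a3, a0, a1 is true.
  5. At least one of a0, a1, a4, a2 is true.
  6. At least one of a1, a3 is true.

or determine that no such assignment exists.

a0: False, a1: False, a2: True, a3: True, a4: False

  (1) {a4, a3, a0, a2}: 2 true — at least one ✓
  (2) {a2, a3}: all 2 true ✓
  (3) {a2, a1}: 1 true — exactly one ✓
  (4) {a3, a0, a1}: 1 true — at most one ✓
  (5) {a0, a1, a4, a2}: 1 true — at least one ✓
  (6) {a1, a3}: 1 true — at least one ✓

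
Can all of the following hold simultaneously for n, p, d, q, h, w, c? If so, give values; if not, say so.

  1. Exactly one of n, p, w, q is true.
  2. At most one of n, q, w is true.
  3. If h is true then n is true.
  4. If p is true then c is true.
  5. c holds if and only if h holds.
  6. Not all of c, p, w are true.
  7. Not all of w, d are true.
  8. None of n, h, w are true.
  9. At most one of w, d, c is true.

n = False, p = False, d = False, q = True, h = False, w = False, c = False

  (1) {n, p, w, q}: 1 true — exactly one ✓
  (2) {n, q, w}: 1 true — at most one ✓
  (3) h=F ⇒ n: vacuous ✓
  (4) p=F ⇒ c: vacuous ✓
  (5) c=F, h=F — same ✓
  (6) {c, p, w}: 0/3 true — not all ✓
  (7) {w, d}: 0/2 true — not all ✓
  (8) {n, h, w}: 0 true — none ✓
  (9) {w, d, c}: 0 true — at most one ✓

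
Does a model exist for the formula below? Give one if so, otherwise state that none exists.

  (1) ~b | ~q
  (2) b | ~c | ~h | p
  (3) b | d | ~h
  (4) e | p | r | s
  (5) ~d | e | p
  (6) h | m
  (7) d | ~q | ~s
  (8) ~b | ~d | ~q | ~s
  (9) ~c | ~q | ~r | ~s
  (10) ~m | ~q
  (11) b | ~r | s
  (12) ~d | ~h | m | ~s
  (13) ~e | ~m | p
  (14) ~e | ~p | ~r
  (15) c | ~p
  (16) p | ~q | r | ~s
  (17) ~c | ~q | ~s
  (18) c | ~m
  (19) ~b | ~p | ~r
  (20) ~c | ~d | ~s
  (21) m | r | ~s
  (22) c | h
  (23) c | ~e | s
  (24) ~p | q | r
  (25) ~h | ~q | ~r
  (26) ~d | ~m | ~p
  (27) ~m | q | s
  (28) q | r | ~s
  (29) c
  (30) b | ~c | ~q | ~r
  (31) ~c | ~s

h = True; c = True; s = False; p = False; d = True; r = False; b = True; q = False; m = False; e = True

Unit clause (c) forces c = True.
In (~c | ~s) only ~s is left, so s = False.
Try h = False:
  (h | m) forces m = True.
  (~m | ~q) forces q = False.
  clause (~m | q | s) is falsified — backtrack.
So h = True.
Set p = False.
  then (b | ~c | ~h | p) forces b = True.
  then (~b | ~q) forces q = False.
  then (~m | q | s) forces m = False.
Set d = True.
  then (~d | e | p) forces e = True.
Set r = False.
All clauses satisfied.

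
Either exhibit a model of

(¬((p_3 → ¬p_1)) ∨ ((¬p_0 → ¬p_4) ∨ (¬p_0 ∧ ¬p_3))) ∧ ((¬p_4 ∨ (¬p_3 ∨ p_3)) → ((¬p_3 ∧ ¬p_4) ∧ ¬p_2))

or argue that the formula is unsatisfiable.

p_0 = False, p_1 = True, p_2 = False, p_3 = False, p_4 = False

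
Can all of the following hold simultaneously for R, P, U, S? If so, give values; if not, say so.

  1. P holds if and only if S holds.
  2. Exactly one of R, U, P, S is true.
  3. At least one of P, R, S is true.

R = True, P = False, U = False, S = False

  (1) P=F, S=F — same ✓
  (2) {R, U, P, S}: 1 true — exactly one ✓
  (3) {P, R, S}: 1 true — at least one ✓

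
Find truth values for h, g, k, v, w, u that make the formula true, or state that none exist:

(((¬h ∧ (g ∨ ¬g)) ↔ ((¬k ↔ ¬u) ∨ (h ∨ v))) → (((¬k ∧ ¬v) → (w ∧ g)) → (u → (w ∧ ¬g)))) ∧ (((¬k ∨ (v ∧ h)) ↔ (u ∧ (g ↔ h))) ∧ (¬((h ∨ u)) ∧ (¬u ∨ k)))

h = False; g = True; k = True; v = True; w = True; u = False

  ((¬h ∧ (g ∨ ¬g)) ↔ ((¬k ↔ ¬u) ∨ (h ∨ v))) → (((¬k ∧ ¬v) → (w ∧ g)) → (u → (w ∧ ¬g))) = True
    (¬h ∧ (g ∨ ¬g)) ↔ ((¬k ↔ ¬u) ∨ (h ∨ v)) = True
      ¬h ∧ (g ∨ ¬g) = True
        ¬h = True
        g ∨ ¬g = True
          ¬g = False
      (¬k ↔ ¬u) ∨ (h ∨ v) = True
        ¬k ↔ ¬u = False
          ¬k = False
          ¬u = True
        h ∨ v = True
    ((¬k ∧ ¬v) → (w ∧ g)) → (u → (w ∧ ¬g)) = True
      (¬k ∧ ¬v) → (w ∧ g) = True
        ¬k ∧ ¬v = False
          ¬k = False
          ¬v = False
        w ∧ g = True
      u → (w ∧ ¬g) = True
        w ∧ ¬g = False
          ¬g = False
  ((¬k ∨ (v ∧ h)) ↔ (u ∧ (g ↔ h))) ∧ (¬((h ∨ u)) ∧ (¬u ∨ k)) = True
    (¬k ∨ (v ∧ h)) ↔ (u ∧ (g ↔ h)) = True
      ¬k ∨ (v ∧ h) = False
        ¬k = False
        v ∧ h = False
      u ∧ (g ↔ h) = False
        g ↔ h = False
    ¬((h ∨ u)) ∧ (¬u ∨ k) = True
      ¬((h ∨ u)) = True
        h ∨ u = False
      ¬u ∨ k = True
        ¬u = True
Both conjuncts True, so the formula holds.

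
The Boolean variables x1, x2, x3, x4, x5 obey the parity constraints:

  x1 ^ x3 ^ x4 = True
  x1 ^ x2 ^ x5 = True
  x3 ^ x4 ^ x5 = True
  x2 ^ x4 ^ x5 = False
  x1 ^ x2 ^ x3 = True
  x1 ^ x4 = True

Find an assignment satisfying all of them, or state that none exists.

x1: False; x2: True; x3: False; x4: True; x5: False

x1 ^ x3 ^ x4 = F ^ F ^ T = True ✓
x1 ^ x2 ^ x5 = F ^ T ^ F = True ✓
x3 ^ x4 ^ x5 = F ^ T ^ F = True ✓
x2 ^ x4 ^ x5 = T ^ T ^ F = False ✓
x1 ^ x2 ^ x3 = F ^ T ^ F = True ✓
x1 ^ x4 = F ^ T = True ✓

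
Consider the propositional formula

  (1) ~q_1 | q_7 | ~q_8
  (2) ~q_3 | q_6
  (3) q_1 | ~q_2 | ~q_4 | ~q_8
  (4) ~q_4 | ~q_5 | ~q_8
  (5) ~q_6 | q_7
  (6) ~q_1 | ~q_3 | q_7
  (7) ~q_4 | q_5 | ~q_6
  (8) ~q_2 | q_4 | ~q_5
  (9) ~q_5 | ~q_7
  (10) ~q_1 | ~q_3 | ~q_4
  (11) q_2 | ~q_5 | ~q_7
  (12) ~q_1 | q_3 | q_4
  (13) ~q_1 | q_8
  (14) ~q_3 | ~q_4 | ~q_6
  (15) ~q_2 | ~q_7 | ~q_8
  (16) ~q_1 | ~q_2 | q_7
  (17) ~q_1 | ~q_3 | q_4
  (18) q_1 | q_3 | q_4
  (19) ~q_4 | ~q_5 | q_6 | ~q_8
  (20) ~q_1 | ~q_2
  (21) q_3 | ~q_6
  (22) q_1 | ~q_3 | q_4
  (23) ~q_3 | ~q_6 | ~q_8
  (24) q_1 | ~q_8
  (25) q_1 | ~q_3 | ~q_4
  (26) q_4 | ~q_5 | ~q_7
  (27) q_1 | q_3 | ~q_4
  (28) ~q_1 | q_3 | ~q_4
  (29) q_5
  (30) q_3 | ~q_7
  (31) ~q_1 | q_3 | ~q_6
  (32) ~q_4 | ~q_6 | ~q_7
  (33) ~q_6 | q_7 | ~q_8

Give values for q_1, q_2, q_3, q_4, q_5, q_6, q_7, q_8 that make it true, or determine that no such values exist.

Case q_1 = True:
  (~q_1 | q_8) forces q_8 = True.
  (~q_1 | q_7 | ~q_8) forces q_7 = True.
  (~q_5 | ~q_7) forces q_5 = False.
  Clause (q_5) is falsified — contradiction.
Case q_1 = False:
  (q_1 | ~q_8) forces q_8 = False.
  (q_5) forces q_5 = True.
  (~q_5 | ~q_7) forces q_7 = False.
  (~q_6 | q_7) forces q_6 = False.
  (~q_3 | q_6) forces q_3 = False.
  (q_1 | q_3 | q_4) forces q_4 = True.
  Clause (q_1 | q_3 | ~q_4) is falsified — contradiction.
Both cases fail, so the formula is unsatisfiable.

The formula is unsatisfiable.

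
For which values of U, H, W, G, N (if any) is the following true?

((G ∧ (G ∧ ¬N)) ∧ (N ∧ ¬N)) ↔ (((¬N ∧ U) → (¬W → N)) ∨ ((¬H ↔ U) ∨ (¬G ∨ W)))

U = True, H = True, W = False, G = True, N = False

  ((G ∧ (G ∧ ¬N)) ∧ (N ∧ ¬N)) ↔ (((¬N ∧ U) → (¬W → N)) ∨ ((¬H ↔ U) ∨ (¬G ∨ W))) = True
    (G ∧ (G ∧ ¬N)) ∧ (N ∧ ¬N) = False
      G ∧ (G ∧ ¬N) = True
        G ∧ ¬N = True
          ¬N = True
      N ∧ ¬N = False
        ¬N = True
    ((¬N ∧ U) → (¬W → N)) ∨ ((¬H ↔ U) ∨ (¬G ∨ W)) = False
      (¬N ∧ U) → (¬W → N) = False
        ¬N ∧ U = True
          ¬N = True
        ¬W → N = False
          ¬W = True
      (¬H ↔ U) ∨ (¬G ∨ W) = False
        ¬H ↔ U = False
          ¬H = False
        ¬G ∨ W = False
          ¬G = False
The formula evaluates to True.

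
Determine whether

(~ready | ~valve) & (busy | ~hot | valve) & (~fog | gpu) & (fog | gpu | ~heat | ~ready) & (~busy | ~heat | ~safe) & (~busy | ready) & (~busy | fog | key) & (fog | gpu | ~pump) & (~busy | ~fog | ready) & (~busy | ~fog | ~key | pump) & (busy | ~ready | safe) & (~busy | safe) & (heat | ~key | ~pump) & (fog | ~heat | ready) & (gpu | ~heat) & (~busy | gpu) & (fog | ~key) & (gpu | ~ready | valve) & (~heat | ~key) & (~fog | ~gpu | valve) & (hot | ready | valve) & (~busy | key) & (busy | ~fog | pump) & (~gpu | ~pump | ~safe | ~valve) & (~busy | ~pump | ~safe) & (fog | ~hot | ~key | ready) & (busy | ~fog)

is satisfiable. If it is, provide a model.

Set busy = False.
  then (busy | ~fog) forces fog = False.
  then (fog | ~key) forces key = False.
Set ready = True.
  then (~ready | ~valve) forces valve = False.
  then (busy | ~hot | valve) forces hot = False.
  then (busy | ~ready | safe) forces safe = True.
  then (gpu | ~ready | valve) forces gpu = True.
Set heat = True.
Set pump = False.
All clauses satisfied.

busy=F, ready=T, heat=T, pump=F, safe=T, hot=F, gpu=T, valve=F, key=F, fog=F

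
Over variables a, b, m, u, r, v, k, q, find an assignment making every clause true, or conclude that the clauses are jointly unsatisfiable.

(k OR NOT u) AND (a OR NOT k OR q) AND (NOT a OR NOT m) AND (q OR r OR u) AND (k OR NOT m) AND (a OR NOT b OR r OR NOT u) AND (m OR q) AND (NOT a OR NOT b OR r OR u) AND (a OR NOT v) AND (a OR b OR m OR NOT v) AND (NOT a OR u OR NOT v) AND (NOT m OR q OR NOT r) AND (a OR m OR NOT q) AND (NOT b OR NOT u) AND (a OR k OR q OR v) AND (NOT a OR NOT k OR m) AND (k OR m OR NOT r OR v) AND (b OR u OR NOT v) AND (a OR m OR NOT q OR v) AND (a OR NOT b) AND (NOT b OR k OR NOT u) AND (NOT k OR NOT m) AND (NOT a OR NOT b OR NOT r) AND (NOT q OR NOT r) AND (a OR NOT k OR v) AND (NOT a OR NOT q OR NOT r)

Set a = True.
  then (NOT a OR NOT m) forces m = False.
  then (m OR q) forces q = True.
  then (NOT a OR NOT k OR m) forces k = False.
  then (NOT q OR NOT r) forces r = False.
  then (k OR NOT u) forces u = False.
  then (NOT a OR NOT b OR r OR u) forces b = False.
  then (NOT a OR u OR NOT v) forces v = False.
All clauses satisfied.

a: True; b: False; m: False; u: False; r: False; v: False; k: False; q: True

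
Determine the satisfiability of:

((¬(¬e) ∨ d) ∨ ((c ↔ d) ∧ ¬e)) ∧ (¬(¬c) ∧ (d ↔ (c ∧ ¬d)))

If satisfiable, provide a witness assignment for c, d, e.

Case c = True: the formula simplifies to ((¬(¬e) ∨ d) ∨ (d ∧ ¬e)) ∧ (d ↔ ¬d).
  d = True: the conjunct d ↔ ¬d becomes True ↔ ¬True = False.
  d = False: the conjunct d ↔ ¬d becomes False ↔ ¬False = False.
Case c = False: the conjunct ¬(¬c) becomes ¬(¬False) = False.
Both cases fail — unsatisfiable.

Unsatisfiable — no assignment works.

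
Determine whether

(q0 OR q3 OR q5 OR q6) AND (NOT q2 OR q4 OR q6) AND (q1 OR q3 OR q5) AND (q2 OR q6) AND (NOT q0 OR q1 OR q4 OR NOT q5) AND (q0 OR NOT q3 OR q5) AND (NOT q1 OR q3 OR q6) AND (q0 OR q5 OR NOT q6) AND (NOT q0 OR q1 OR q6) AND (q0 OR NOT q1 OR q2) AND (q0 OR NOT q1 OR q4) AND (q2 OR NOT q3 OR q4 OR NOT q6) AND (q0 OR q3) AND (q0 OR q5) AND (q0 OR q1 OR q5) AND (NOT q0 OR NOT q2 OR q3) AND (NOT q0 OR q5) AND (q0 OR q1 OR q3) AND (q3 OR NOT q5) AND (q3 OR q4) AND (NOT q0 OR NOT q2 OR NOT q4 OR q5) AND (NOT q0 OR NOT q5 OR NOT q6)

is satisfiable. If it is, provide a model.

Set q0 = False.
  then (q0 OR q3) forces q3 = True.
  then (q0 OR q5) forces q5 = True.
Set q1 = False.
Set q2 = True.
Set q4 = True.
Set q6 = False.
All clauses satisfied.

q0 = False, q1 = False, q2 = True, q3 = True, q4 = True, q5 = True, q6 = False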